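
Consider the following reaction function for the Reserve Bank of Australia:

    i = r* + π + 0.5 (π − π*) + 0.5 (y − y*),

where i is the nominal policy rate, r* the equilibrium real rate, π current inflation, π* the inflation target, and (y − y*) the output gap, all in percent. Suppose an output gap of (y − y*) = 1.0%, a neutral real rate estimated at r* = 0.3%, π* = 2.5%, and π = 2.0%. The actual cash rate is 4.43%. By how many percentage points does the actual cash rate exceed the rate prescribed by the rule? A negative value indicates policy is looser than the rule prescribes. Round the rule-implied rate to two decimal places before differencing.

1.88 pp

i = 0.3 + 2.0 + 0.5 × (2.0 − 2.5) + 0.5 × 1.0
   = 0.3 + 2 − 0.25 + 0.5 = 2.55
Deviation = 4.43 − 2.55 = 1.88 pp.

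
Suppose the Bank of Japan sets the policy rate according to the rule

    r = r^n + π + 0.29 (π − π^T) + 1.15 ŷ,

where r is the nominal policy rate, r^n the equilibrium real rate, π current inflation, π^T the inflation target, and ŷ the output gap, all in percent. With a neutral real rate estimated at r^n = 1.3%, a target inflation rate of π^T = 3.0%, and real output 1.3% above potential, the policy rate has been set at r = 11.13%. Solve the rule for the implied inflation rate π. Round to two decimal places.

7.14%

Output 1.3% above potential → ŷ = 1.3.
Collecting π: r = r^n + (1 + 0.29) π − 0.29 π^T + 1.15 ŷ
1.29 π = 11.13 − 1.3 + 0.29 × 3.0 − 1.15 × 1.3 = 9.205
π = 9.205 / 1.29 = 7.14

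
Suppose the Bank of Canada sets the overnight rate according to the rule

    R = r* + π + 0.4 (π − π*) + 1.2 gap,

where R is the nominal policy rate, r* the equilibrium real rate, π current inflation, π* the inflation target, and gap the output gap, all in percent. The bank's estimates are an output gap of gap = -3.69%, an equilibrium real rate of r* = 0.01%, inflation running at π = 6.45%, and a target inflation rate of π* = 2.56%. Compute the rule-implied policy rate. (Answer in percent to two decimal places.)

R = 0.01 + 6.45 + 0.4 × (6.45 − 2.56) + 1.2 × (-3.69)
   = 0.01 + 6.45 + 1.556 − 4.428 = 3.59

3.59%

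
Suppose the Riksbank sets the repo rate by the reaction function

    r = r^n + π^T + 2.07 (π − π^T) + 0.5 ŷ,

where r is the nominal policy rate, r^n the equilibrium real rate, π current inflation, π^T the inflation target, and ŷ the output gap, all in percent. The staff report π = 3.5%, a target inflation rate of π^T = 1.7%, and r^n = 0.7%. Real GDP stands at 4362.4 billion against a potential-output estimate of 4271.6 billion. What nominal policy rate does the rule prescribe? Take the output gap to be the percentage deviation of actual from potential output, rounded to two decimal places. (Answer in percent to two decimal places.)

Output gap = 100 × (4362.4 − 4271.6) / 4271.6 = 2.13%.
r = 0.70 + 1.70 + 2.07 × (3.50 − 1.70) + 0.5 × 2.13
   = 0.70 + 1.7 + 3.726 + 1.065 = 7.19

7.19%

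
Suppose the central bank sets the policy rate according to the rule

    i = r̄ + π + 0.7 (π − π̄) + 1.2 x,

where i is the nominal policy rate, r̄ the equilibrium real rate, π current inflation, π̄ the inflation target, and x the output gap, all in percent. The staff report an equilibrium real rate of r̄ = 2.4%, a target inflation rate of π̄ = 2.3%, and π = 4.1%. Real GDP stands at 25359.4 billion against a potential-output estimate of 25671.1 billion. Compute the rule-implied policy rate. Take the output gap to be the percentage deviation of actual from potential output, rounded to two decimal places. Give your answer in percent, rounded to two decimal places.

6.31%

Output gap = 100 × (25359.4 − 25671.1) / 25671.1 = -1.21%.
i = 2.40 + 4.10 + 0.7 × (4.10 − 2.30) + 1.2 × (-1.21)
   = 2.40 + 4.1 + 1.26 − 1.452 = 6.31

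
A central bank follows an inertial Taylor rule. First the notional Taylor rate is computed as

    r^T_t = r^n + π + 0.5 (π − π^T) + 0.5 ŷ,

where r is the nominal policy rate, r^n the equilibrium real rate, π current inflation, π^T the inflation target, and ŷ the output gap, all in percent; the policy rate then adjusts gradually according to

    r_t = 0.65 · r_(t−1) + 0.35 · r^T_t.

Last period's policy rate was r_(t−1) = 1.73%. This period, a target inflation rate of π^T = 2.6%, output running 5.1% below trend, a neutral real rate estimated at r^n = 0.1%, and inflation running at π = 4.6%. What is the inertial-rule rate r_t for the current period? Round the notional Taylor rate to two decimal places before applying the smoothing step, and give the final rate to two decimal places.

2.23%

Output 5.1% below potential → ŷ = -5.1.
r^T_t = 0.1 + 4.6 + 0.5 × (4.6 − 2.6) + 0.5 × (-5.1)
   = 0.1 + 4.6 + 1 − 2.55 = 3.15
r_t = 0.65 × 1.73 + 0.35 × 3.15 = 1.1245 + 1.1025 = 2.23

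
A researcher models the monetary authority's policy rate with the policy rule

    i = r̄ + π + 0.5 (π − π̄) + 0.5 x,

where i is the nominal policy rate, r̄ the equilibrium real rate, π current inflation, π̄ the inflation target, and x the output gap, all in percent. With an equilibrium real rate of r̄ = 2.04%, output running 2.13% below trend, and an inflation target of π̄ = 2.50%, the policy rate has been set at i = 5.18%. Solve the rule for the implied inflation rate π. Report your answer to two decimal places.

Output 2.13% below potential → x = -2.13.
Collecting π: i = r̄ + (1 + 0.5) π − 0.5 π̄ + 0.5 x
1.5 π = 5.18 − 2.04 + 0.5 × 2.50 − 0.5 × (-2.13) = 5.455
π = 5.455 / 1.5 = 3.64

3.64%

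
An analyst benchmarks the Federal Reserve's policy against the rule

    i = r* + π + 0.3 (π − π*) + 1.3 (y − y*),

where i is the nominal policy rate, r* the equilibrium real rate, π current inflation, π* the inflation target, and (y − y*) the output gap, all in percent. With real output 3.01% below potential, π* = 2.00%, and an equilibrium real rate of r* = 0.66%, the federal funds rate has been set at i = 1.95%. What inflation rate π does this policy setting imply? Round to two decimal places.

4.46%

Output 3.01% below potential → (y − y*) = -3.01.
Collecting π: i = r* + (1 + 0.3) π − 0.3 π* + 1.3 (y − y*)
1.3 π = 1.95 − 0.66 + 0.3 × 2.00 − 1.3 × (-3.01) = 5.803
π = 5.803 / 1.3 = 4.46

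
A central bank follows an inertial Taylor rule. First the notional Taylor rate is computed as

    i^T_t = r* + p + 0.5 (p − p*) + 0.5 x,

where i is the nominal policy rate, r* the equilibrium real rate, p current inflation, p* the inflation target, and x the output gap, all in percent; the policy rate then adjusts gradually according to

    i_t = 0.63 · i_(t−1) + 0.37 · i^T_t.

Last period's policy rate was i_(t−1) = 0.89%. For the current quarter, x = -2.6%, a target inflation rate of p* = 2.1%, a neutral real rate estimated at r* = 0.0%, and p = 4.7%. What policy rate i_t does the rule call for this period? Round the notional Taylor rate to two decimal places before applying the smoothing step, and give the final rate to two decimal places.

i^T_t = 0.0 + 4.7 + 0.5 × (4.7 − 2.1) + 0.5 × (-2.6)
   = 0.0 + 4.7 + 1.3 − 1.3 = 4.70
i_t = 0.63 × 0.89 + 0.37 × 4.70 = 0.5607 + 1.739 = 2.30

2.30%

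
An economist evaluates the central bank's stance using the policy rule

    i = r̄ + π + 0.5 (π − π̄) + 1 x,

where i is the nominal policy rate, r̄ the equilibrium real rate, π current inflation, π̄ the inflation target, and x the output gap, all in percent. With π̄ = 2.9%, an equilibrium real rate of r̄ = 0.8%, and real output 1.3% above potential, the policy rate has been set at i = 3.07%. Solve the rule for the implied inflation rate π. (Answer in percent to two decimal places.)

Output 1.3% above potential → x = 1.3.
Collecting π: i = r̄ + (1 + 0.5) π − 0.5 π̄ + 1 x
1.5 π = 3.07 − 0.8 + 0.5 × 2.9 − 1 × 1.3 = 2.42
π = 2.42 / 1.5 = 1.61

1.61%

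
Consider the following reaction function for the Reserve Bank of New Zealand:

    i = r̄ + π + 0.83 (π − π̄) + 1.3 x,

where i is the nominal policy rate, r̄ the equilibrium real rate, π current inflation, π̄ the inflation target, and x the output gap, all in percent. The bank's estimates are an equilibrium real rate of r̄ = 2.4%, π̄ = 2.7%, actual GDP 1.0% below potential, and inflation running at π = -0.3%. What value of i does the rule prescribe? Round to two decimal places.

Output 1.0% below potential → x = -1.0.
i = 2.4 + (-0.3) + 0.83 × (-0.3 − 2.7) + 1.3 × (-1.0)
   = 2.4 − 0.3 − 2.49 − 1.3 = -1.69

-1.69%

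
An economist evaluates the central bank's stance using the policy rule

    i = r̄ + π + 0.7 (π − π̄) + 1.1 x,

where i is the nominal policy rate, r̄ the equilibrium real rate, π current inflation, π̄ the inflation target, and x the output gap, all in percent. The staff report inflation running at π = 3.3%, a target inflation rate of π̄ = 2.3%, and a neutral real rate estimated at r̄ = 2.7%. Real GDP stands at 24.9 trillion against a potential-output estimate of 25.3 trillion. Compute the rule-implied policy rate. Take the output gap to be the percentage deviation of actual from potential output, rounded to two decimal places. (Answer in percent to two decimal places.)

4.96%

Output gap = 100 × (24.9 − 25.3) / 25.3 = -1.58%.
i = 2.70 + 3.30 + 0.7 × (3.30 − 2.30) + 1.1 × (-1.58)
   = 2.70 + 3.3 + 0.7 − 1.738 = 4.96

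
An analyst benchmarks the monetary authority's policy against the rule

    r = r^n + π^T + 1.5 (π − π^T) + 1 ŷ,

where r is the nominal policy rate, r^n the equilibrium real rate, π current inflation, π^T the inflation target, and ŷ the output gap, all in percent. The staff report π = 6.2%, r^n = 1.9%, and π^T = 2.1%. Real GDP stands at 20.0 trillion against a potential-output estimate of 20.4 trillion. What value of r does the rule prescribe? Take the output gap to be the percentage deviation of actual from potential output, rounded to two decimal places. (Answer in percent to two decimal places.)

8.19%

Output gap = 100 × (20.0 − 20.4) / 20.4 = -1.96%.
r = 1.90 + 2.10 + 1.5 × (6.20 − 2.10) + 1 × (-1.96)
   = 1.90 + 2.1 + 6.15 − 1.96 = 8.19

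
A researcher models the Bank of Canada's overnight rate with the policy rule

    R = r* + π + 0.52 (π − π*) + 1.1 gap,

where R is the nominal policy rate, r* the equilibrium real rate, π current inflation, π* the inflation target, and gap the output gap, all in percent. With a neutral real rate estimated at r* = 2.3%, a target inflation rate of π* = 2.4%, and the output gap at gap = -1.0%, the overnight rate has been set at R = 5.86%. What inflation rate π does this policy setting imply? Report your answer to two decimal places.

3.89%

Collecting π: R = r* + (1 + 0.52) π − 0.52 π* + 1.1 gap
1.52 π = 5.86 − 2.3 + 0.52 × 2.4 − 1.1 × (-1.0) = 5.908
π = 5.908 / 1.52 = 3.89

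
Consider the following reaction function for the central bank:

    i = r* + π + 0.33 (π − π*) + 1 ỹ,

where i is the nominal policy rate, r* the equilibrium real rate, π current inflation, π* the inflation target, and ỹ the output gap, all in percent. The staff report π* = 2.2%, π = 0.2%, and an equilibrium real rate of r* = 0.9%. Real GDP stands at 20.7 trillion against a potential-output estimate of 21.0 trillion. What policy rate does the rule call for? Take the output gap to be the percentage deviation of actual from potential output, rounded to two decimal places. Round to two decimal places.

Output gap = 100 × (20.7 − 21.0) / 21.0 = -1.43%.
i = 0.90 + 0.20 + 0.33 × (0.20 − 2.20) + 1 × (-1.43)
   = 0.90 + 0.2 − 0.66 − 1.43 = -0.99

-0.99%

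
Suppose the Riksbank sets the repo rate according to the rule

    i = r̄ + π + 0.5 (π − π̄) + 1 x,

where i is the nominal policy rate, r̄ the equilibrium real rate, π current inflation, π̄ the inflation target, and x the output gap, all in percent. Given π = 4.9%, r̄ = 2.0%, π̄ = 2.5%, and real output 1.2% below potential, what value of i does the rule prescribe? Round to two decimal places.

6.90%

Output 1.2% below potential → x = -1.2.
i = 2.0 + 4.9 + 0.5 × (4.9 − 2.5) + 1 × (-1.2)
   = 2.0 + 4.9 + 1.2 − 1.2 = 6.90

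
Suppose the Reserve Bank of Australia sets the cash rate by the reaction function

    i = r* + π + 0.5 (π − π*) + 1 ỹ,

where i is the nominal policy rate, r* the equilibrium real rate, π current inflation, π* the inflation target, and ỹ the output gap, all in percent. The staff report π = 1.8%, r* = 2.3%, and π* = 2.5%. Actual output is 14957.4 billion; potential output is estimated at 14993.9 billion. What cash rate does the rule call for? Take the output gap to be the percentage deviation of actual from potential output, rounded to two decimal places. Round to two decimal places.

Output gap = 100 × (14957.4 − 14993.9) / 14993.9 = -0.24%.
i = 2.30 + 1.80 + 0.5 × (1.80 − 2.50) + 1 × (-0.24)
   = 2.30 + 1.8 − 0.35 − 0.24 = 3.51

3.51%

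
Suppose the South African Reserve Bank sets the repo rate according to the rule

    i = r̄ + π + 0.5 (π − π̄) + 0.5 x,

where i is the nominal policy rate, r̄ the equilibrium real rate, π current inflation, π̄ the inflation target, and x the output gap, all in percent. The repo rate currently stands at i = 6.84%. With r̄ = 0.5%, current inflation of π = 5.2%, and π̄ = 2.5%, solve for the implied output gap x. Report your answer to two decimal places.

-0.42%

0.5 x = 6.84 − 0.5 − 5.2 − 0.5 × (5.2 − 2.5) = -0.21
x = -0.21 / 0.5 = -0.42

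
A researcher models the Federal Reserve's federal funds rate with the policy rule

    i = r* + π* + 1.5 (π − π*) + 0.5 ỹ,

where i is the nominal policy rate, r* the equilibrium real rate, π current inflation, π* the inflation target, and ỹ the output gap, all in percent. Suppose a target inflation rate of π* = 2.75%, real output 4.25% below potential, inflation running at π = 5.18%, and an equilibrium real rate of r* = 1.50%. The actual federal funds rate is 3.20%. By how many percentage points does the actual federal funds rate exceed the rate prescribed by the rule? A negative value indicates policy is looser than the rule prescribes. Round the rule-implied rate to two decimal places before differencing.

Output 4.25% below potential → ỹ = -4.25.
i = 1.50 + 2.75 + 1.5 × (5.18 − 2.75) + 0.5 × (-4.25)
   = 1.50 + 2.75 + 3.645 − 2.125 = 5.77
Deviation = 3.20 − 5.77 = -2.57 pp.

-2.57 pp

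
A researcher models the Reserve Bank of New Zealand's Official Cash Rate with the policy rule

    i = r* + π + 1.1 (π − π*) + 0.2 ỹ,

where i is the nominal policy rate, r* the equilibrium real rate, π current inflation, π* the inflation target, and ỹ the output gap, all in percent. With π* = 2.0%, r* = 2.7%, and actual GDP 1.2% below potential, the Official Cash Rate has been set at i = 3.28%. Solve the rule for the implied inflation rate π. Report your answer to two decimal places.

1.44%

Output 1.2% below potential → ỹ = -1.2.
Collecting π: i = r* + (1 + 1.1) π − 1.1 π* + 0.2 ỹ
2.1 π = 3.28 − 2.7 + 1.1 × 2.0 − 0.2 × (-1.2) = 3.02
π = 3.02 / 2.1 = 1.44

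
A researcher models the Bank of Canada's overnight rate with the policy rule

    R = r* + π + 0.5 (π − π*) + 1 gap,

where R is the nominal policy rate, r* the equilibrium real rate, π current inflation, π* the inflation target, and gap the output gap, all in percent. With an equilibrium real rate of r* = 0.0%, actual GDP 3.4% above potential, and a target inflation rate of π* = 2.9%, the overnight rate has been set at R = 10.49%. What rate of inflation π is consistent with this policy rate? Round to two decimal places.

5.69%

Output 3.4% above potential → gap = 3.4.
Collecting π: R = r* + (1 + 0.5) π − 0.5 π* + 1 gap
1.5 π = 10.49 − 0.0 + 0.5 × 2.9 − 1 × 3.4 = 8.54
π = 8.54 / 1.5 = 5.69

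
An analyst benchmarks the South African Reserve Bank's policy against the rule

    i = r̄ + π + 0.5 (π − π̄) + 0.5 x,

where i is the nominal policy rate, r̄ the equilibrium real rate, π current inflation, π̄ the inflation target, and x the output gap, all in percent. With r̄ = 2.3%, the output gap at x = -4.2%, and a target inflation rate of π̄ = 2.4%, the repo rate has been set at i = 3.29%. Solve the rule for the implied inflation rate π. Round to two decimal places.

2.86%

Collecting π: i = r̄ + (1 + 0.5) π − 0.5 π̄ + 0.5 x
1.5 π = 3.29 − 2.3 + 0.5 × 2.4 − 0.5 × (-4.2) = 4.29
π = 4.29 / 1.5 = 2.86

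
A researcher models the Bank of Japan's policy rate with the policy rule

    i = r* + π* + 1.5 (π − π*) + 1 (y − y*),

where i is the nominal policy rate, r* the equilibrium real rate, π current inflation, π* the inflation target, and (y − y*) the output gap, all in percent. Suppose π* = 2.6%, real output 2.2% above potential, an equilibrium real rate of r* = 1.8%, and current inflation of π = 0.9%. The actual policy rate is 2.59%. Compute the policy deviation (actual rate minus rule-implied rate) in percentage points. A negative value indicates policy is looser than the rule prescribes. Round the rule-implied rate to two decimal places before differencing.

Output 2.2% above potential → (y − y*) = 2.2.
i = 1.8 + 2.6 + 1.5 × (0.9 − 2.6) + 1 × 2.2
   = 1.8 + 2.6 − 2.55 + 2.2 = 4.05
Deviation = 2.59 − 4.05 = -1.46 pp.

-1.46 pp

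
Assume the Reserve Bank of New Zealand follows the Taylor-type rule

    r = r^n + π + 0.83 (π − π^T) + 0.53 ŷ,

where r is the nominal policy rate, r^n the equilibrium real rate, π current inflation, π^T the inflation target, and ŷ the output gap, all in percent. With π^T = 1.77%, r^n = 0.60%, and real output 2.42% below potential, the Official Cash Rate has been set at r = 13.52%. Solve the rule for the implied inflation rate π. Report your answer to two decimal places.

Output 2.42% below potential → ŷ = -2.42.
Collecting π: r = r^n + (1 + 0.83) π − 0.83 π^T + 0.53 ŷ
1.83 π = 13.52 − 0.60 + 0.83 × 1.77 − 0.53 × (-2.42) = 15.6717
π = 15.6717 / 1.83 = 8.56

8.56%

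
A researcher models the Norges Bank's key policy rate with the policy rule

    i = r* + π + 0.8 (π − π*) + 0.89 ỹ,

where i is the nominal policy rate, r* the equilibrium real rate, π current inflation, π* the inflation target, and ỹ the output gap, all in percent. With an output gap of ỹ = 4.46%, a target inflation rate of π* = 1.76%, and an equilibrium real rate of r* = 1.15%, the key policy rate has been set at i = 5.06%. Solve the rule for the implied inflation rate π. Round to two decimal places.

Collecting π: i = r* + (1 + 0.8) π − 0.8 π* + 0.89 ỹ
1.8 π = 5.06 − 1.15 + 0.8 × 1.76 − 0.89 × 4.46 = 1.3486
π = 1.3486 / 1.8 = 0.75

0.75%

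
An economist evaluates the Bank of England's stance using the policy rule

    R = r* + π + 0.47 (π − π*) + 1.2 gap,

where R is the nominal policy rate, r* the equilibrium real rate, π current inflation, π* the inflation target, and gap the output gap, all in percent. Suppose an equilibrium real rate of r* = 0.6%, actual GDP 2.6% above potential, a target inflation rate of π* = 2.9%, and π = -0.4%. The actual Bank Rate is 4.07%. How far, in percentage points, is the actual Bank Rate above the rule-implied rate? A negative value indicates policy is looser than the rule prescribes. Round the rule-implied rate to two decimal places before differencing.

Output 2.6% above potential → gap = 2.6.
R = 0.6 + (-0.4) + 0.47 × (-0.4 − 2.9) + 1.2 × 2.6
   = 0.6 − 0.4 − 1.551 + 3.12 = 1.77
Deviation = 4.07 − 1.77 = 2.30 pp.

2.30 pp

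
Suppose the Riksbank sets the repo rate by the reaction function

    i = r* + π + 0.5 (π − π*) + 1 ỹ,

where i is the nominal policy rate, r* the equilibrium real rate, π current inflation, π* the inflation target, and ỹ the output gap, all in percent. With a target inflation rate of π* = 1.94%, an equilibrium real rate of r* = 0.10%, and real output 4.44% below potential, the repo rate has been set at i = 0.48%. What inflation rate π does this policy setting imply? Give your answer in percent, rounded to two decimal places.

Output 4.44% below potential → ỹ = -4.44.
Collecting π: i = r* + (1 + 0.5) π − 0.5 π* + 1 ỹ
1.5 π = 0.48 − 0.10 + 0.5 × 1.94 − 1 × (-4.44) = 5.79
π = 5.79 / 1.5 = 3.86

3.86%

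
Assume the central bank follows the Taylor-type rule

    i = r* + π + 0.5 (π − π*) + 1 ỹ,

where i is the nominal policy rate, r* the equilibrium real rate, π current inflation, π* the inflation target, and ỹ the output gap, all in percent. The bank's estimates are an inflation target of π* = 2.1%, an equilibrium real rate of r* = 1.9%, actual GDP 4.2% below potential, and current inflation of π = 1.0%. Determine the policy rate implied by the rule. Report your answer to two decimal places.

Output 4.2% below potential → ỹ = -4.2.
i = 1.9 + 1.0 + 0.5 × (1.0 − 2.1) + 1 × (-4.2)
   = 1.9 + 1 − 0.55 − 4.2 = -1.85

-1.85%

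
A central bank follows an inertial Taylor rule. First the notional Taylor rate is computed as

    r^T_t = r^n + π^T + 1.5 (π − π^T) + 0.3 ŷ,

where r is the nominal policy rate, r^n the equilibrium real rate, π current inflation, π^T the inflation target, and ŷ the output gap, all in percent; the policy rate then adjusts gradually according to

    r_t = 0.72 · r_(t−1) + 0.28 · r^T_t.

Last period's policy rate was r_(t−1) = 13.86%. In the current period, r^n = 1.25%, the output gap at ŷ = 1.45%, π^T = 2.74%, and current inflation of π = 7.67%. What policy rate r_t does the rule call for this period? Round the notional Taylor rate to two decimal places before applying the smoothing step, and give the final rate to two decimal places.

r^T_t = 1.25 + 2.74 + 1.5 × (7.67 − 2.74) + 0.3 × 1.45
   = 1.25 + 2.74 + 7.395 + 0.435 = 11.82
r_t = 0.72 × 13.86 + 0.28 × 11.82 = 9.9792 + 3.3096 = 13.29

13.29%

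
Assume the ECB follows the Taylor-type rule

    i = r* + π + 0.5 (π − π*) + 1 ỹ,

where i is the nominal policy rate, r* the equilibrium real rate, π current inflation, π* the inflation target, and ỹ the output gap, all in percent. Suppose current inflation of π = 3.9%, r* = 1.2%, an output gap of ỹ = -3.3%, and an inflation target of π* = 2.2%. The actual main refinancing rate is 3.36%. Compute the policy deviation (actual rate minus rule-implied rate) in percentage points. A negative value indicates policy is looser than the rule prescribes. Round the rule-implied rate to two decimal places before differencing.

0.71 pp

i = 1.2 + 3.9 + 0.5 × (3.9 − 2.2) + 1 × (-3.3)
   = 1.2 + 3.9 + 0.85 − 3.3 = 2.65
Deviation = 3.36 − 2.65 = 0.71 pp.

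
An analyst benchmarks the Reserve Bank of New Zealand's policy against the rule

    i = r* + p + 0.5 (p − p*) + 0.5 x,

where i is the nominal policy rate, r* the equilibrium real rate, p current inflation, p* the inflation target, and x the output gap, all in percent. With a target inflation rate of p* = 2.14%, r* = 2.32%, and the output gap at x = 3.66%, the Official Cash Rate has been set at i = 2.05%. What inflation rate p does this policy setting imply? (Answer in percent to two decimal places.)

Collecting p: i = r* + (1 + 0.5) p − 0.5 p* + 0.5 x
1.5 p = 2.05 − 2.32 + 0.5 × 2.14 − 0.5 × 3.66 = -1.03
p = -1.03 / 1.5 = -0.69

-0.69%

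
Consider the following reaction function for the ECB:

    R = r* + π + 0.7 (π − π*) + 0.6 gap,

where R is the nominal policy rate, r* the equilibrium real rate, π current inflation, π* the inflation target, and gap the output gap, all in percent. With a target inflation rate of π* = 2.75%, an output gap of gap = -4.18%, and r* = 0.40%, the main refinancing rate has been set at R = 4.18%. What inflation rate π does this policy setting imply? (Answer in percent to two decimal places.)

4.83%

Collecting π: R = r* + (1 + 0.7) π − 0.7 π* + 0.6 gap
1.7 π = 4.18 − 0.40 + 0.7 × 2.75 − 0.6 × (-4.18) = 8.213
π = 8.213 / 1.7 = 4.83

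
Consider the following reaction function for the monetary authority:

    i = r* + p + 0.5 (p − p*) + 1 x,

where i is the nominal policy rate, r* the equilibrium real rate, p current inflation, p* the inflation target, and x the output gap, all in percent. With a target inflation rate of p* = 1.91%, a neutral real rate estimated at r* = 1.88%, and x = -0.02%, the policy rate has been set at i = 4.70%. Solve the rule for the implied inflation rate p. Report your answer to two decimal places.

Collecting p: i = r* + (1 + 0.5) p − 0.5 p* + 1 x
1.5 p = 4.70 − 1.88 + 0.5 × 1.91 − 1 × (-0.02) = 3.795
p = 3.795 / 1.5 = 2.53

2.53%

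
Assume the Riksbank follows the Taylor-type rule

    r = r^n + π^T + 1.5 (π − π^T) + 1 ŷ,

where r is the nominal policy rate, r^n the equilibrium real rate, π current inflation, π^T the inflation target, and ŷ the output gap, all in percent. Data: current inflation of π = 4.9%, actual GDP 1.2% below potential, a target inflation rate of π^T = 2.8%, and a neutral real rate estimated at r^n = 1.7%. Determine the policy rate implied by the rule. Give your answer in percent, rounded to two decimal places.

Output 1.2% below potential → ŷ = -1.2.
r = 1.7 + 2.8 + 1.5 × (4.9 − 2.8) + 1 × (-1.2)
   = 1.7 + 2.8 + 3.15 − 1.2 = 6.45

6.45%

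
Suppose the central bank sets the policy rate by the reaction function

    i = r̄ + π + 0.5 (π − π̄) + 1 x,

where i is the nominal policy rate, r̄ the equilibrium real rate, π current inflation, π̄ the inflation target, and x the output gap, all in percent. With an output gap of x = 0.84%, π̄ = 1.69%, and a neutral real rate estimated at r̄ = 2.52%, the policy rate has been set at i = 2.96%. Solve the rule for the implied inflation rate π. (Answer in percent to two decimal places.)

Collecting π: i = r̄ + (1 + 0.5) π − 0.5 π̄ + 1 x
1.5 π = 2.96 − 2.52 + 0.5 × 1.69 − 1 × 0.84 = 0.445
π = 0.445 / 1.5 = 0.30

0.30%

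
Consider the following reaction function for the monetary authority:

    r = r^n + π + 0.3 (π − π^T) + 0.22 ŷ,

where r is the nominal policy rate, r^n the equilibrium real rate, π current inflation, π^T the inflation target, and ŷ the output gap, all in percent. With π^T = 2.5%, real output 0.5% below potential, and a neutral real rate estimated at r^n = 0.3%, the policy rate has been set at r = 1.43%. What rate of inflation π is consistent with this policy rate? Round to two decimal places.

1.53%

Output 0.5% below potential → ŷ = -0.5.
Collecting π: r = r^n + (1 + 0.3) π − 0.3 π^T + 0.22 ŷ
1.3 π = 1.43 − 0.3 + 0.3 × 2.5 − 0.22 × (-0.5) = 1.99
π = 1.99 / 1.3 = 1.53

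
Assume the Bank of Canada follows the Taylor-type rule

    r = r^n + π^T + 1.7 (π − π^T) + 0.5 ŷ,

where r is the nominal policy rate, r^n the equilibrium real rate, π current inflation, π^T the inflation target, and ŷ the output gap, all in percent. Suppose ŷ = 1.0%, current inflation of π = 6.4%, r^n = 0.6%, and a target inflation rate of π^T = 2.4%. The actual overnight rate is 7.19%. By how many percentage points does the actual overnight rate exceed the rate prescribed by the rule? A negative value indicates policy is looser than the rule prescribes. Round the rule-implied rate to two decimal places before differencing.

r = 0.6 + 2.4 + 1.7 × (6.4 − 2.4) + 0.5 × 1.0
   = 0.6 + 2.4 + 6.8 + 0.5 = 10.30
Deviation = 7.19 − 10.30 = -3.11 pp.

-3.11 pp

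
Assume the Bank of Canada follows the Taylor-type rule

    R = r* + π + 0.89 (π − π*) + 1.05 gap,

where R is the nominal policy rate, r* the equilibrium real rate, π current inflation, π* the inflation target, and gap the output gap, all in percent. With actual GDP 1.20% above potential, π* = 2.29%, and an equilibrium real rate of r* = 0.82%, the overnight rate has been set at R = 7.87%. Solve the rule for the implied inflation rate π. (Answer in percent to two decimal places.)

Output 1.20% above potential → gap = 1.20.
Collecting π: R = r* + (1 + 0.89) π − 0.89 π* + 1.05 gap
1.89 π = 7.87 − 0.82 + 0.89 × 2.29 − 1.05 × 1.20 = 7.8281
π = 7.8281 / 1.89 = 4.14

4.14%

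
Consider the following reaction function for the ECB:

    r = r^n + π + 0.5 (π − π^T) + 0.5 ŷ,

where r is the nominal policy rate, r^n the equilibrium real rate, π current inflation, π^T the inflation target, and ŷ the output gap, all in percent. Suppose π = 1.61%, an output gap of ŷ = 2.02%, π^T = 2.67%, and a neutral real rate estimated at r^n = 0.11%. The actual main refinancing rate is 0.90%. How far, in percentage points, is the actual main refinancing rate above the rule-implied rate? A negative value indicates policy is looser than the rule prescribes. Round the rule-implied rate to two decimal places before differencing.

-1.30 pp

r = 0.11 + 1.61 + 0.5 × (1.61 − 2.67) + 0.5 × 2.02
   = 0.11 + 1.61 − 0.53 + 1.01 = 2.20
Deviation = 0.90 − 2.20 = -1.30 pp.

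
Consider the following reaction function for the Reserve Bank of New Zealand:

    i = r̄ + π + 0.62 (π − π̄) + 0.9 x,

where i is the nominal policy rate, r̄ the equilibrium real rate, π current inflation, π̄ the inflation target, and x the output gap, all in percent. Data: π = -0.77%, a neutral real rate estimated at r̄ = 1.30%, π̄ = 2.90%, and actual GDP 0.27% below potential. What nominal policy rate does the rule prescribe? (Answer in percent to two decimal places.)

-1.99%

Output 0.27% below potential → x = -0.27.
i = 1.30 + (-0.77) + 0.62 × (-0.77 − 2.90) + 0.9 × (-0.27)
   = 1.30 − 0.77 − 2.2754 − 0.243 = -1.99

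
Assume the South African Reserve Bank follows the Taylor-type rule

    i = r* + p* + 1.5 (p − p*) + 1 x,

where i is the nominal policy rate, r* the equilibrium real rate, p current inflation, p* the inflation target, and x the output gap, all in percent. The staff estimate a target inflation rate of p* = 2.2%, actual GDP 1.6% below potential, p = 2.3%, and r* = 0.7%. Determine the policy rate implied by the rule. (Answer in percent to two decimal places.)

1.45%

Output 1.6% below potential → x = -1.6.
i = 0.7 + 2.2 + 1.5 × (2.3 − 2.2) + 1 × (-1.6)
   = 0.7 + 2.2 + 0.15 − 1.6 = 1.45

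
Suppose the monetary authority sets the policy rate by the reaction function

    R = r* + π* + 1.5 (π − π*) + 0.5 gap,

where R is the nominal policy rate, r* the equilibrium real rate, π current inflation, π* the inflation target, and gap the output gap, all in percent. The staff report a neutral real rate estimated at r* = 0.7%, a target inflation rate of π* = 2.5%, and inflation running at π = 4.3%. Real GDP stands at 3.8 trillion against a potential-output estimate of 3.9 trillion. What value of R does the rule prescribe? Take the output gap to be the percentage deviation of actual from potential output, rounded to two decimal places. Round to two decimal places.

Output gap = 100 × (3.8 − 3.9) / 3.9 = -2.56%.
R = 0.70 + 2.50 + 1.5 × (4.30 − 2.50) + 0.5 × (-2.56)
   = 0.70 + 2.5 + 2.7 − 1.28 = 4.62

4.62%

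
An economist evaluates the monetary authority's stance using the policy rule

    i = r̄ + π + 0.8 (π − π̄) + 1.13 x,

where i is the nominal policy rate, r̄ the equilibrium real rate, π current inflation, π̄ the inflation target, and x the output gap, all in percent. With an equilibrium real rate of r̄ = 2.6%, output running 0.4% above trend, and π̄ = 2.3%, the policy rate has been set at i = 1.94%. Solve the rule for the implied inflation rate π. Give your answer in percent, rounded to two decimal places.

Output 0.4% above potential → x = 0.4.
Collecting π: i = r̄ + (1 + 0.8) π − 0.8 π̄ + 1.13 x
1.8 π = 1.94 − 2.6 + 0.8 × 2.3 − 1.13 × 0.4 = 0.728
π = 0.728 / 1.8 = 0.40

0.40%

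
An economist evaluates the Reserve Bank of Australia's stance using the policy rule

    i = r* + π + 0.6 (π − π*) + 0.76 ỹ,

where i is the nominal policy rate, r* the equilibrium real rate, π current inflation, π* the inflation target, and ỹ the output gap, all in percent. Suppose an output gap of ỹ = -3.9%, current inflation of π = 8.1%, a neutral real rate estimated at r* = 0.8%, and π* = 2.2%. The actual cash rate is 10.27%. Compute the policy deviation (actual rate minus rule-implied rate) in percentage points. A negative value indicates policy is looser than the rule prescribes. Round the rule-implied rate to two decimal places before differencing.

0.79 pp

i = 0.8 + 8.1 + 0.6 × (8.1 − 2.2) + 0.76 × (-3.9)
   = 0.8 + 8.1 + 3.54 − 2.964 = 9.48
Deviation = 10.27 − 9.48 = 0.79 pp.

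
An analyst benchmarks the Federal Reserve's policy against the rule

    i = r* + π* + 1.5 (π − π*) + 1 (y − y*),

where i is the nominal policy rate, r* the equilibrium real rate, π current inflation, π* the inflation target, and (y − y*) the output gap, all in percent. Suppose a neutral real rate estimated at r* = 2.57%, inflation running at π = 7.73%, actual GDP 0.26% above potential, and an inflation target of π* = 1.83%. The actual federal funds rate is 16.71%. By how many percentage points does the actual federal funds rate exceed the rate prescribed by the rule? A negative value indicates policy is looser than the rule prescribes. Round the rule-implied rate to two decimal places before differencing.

Output 0.26% above potential → (y − y*) = 0.26.
i = 2.57 + 1.83 + 1.5 × (7.73 − 1.83) + 1 × 0.26
   = 2.57 + 1.83 + 8.85 + 0.26 = 13.51
Deviation = 16.71 − 13.51 = 3.20 pp.

3.20 pp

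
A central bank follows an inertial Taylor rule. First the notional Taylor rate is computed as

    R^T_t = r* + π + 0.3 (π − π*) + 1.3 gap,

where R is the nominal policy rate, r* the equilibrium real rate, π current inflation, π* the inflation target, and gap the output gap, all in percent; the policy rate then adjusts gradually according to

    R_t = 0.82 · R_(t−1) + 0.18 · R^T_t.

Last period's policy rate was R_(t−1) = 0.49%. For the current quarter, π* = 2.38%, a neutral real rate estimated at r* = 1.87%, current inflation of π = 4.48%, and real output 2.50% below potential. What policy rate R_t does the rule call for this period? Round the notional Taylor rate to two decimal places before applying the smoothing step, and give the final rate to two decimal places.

Output 2.50% below potential → gap = -2.50.
R^T_t = 1.87 + 4.48 + 0.3 × (4.48 − 2.38) + 1.3 × (-2.50)
   = 1.87 + 4.48 + 0.63 − 3.25 = 3.73
R_t = 0.82 × 0.49 + 0.18 × 3.73 = 0.4018 + 0.6714 = 1.07

1.07%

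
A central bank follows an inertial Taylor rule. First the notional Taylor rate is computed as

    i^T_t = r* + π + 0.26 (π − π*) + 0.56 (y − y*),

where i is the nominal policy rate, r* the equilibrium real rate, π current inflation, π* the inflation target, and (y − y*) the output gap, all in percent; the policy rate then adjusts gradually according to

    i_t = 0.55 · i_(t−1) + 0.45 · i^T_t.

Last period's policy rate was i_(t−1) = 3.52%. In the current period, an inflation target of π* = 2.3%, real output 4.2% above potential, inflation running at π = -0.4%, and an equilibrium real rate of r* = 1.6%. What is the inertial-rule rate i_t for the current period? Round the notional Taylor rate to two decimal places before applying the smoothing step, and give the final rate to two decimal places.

Output 4.2% above potential → (y − y*) = 4.2.
i^T_t = 1.6 + (-0.4) + 0.26 × (-0.4 − 2.3) + 0.56 × 4.2
   = 1.6 − 0.4 − 0.702 + 2.352 = 2.85
i_t = 0.55 × 3.52 + 0.45 × 2.85 = 1.936 + 1.2825 = 3.22

3.22%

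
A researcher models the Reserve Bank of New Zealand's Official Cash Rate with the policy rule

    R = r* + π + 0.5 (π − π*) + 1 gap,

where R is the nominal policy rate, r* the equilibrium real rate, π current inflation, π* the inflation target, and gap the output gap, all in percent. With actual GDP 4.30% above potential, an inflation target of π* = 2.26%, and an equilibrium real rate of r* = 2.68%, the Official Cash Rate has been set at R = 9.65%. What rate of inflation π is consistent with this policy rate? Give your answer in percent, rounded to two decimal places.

2.53%

Output 4.30% above potential → gap = 4.30.
Collecting π: R = r* + (1 + 0.5) π − 0.5 π* + 1 gap
1.5 π = 9.65 − 2.68 + 0.5 × 2.26 − 1 × 4.30 = 3.8
π = 3.8 / 1.5 = 2.53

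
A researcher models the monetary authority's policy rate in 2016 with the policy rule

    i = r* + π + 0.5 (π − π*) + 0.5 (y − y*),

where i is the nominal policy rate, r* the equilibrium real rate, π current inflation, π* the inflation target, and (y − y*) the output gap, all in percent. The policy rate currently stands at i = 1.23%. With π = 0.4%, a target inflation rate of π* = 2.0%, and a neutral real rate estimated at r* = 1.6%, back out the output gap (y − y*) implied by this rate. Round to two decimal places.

0.5 (y − y*) = 1.23 − 1.6 − 0.4 − 0.5 × (0.4 − 2.0) = 0.03
(y − y*) = 0.03 / 0.5 = 0.06

0.06%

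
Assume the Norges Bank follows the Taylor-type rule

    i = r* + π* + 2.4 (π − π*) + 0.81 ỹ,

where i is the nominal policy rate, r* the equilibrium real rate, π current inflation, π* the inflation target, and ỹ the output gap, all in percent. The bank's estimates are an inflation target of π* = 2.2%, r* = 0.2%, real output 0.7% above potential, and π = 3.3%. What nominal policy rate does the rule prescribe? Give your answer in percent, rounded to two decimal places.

5.61%

Output 0.7% above potential → ỹ = 0.7.
i = 0.2 + 2.2 + 2.4 × (3.3 − 2.2) + 0.81 × 0.7
   = 0.2 + 2.2 + 2.64 + 0.567 = 5.61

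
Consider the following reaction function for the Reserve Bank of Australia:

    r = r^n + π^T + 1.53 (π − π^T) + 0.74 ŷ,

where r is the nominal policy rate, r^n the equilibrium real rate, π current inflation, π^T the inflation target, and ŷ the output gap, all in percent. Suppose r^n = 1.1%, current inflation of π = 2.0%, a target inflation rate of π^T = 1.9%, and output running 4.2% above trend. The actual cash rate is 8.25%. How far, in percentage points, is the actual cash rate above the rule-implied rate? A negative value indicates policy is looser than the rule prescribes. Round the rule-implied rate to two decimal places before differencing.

1.99 pp

Output 4.2% above potential → ŷ = 4.2.
r = 1.1 + 1.9 + 1.53 × (2.0 − 1.9) + 0.74 × 4.2
   = 1.1 + 1.9 + 0.153 + 3.108 = 6.26
Deviation = 8.25 − 6.26 = 1.99 pp.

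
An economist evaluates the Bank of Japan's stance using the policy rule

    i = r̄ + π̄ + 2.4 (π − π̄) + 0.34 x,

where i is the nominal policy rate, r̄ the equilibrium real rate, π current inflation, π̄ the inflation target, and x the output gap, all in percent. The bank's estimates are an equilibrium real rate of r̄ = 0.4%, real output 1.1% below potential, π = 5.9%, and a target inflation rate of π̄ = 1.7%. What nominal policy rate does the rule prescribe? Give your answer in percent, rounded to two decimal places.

Output 1.1% below potential → x = -1.1.
i = 0.4 + 1.7 + 2.4 × (5.9 − 1.7) + 0.34 × (-1.1)
   = 0.4 + 1.7 + 10.08 − 0.374 = 11.81

11.81%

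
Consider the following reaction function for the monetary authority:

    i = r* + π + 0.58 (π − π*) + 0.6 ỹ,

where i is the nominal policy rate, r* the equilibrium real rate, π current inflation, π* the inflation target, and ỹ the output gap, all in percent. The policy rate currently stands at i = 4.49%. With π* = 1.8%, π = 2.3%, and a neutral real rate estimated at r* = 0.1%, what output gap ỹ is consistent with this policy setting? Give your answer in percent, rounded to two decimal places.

3.00%

0.6 ỹ = 4.49 − 0.1 − 2.3 − 0.58 × (2.3 − 1.8) = 1.8
ỹ = 1.8 / 0.6 = 3.00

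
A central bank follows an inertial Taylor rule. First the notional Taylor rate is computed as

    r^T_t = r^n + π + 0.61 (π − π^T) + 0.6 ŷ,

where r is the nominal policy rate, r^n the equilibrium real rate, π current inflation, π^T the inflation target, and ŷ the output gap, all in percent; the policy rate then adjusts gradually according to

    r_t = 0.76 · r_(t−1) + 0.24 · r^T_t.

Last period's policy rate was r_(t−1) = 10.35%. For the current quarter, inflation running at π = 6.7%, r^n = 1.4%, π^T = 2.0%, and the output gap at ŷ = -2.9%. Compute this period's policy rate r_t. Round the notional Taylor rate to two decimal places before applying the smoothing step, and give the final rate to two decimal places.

r^T_t = 1.4 + 6.7 + 0.61 × (6.7 − 2.0) + 0.6 × (-2.9)
   = 1.4 + 6.7 + 2.867 − 1.74 = 9.23
r_t = 0.76 × 10.35 + 0.24 × 9.23 = 7.866 + 2.2152 = 10.08

10.08%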